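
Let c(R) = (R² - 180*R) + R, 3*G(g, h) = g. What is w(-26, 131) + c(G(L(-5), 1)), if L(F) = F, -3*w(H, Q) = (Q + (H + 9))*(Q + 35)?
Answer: -54062/9 ≈ -6006.9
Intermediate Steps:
w(H, Q) = -(35 + Q)*(9 + H + Q)/3 (w(H, Q) = -(Q + (H + 9))*(Q + 35)/3 = -(Q + (9 + H))*(35 + Q)/3 = -(9 + H + Q)*(35 + Q)/3 = -(35 + Q)*(9 + H + Q)/3)
G(g, h) = g/3
c(R) = R² - 179*R
w(-26, 131) + c(G(L(-5), 1)) = (-105 - 44/3*131 - 35/3*(-26) - ⅓*131² - ⅓*(-26)*131) + ((⅓)*(-5))*(-179 + (⅓)*(-5)) = (-105 - 5764/3 + 910/3 - ⅓*17161 + 3406/3) - 5*(-179 - 5/3)/3 = (-105 - 5764/3 + 910/3 - 17161/3 + 3406/3) - 5/3*(-542/3) = -6308 + 2710/9 = -54062/9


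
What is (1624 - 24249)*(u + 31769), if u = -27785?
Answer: -90138000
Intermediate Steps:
(1624 - 24249)*(u + 31769) = (1624 - 24249)*(-27785 + 31769) = -22625*3984 = -90138000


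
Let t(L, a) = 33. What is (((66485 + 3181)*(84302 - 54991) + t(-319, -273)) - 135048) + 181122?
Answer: 2042026233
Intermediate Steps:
(((66485 + 3181)*(84302 - 54991) + t(-319, -273)) - 135048) + 181122 = (((66485 + 3181)*(84302 - 54991) + 33) - 135048) + 181122 = ((69666*29311 + 33) - 135048) + 181122 = ((2041980126 + 33) - 135048) + 181122 = (2041980159 - 135048) + 181122 = 2041845111 + 181122 = 2042026233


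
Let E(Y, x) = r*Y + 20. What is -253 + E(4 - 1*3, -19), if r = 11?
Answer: -222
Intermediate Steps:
E(Y, x) = 20 + 11*Y (E(Y, x) = 11*Y + 20 = 20 + 11*Y)
-253 + E(4 - 1*3, -19) = -253 + (20 + 11*(4 - 1*3)) = -253 + (20 + 11*(4 - 3)) = -253 + (20 + 11*1) = -253 + (20 + 11) = -253 + 31 = -222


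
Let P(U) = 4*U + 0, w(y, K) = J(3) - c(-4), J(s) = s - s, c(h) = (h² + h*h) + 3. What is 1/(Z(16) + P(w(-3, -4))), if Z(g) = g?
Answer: -1/124 ≈ -0.0080645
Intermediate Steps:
c(h) = 3 + 2*h² (c(h) = (h² + h²) + 3 = 2*h² + 3 = 3 + 2*h²)
J(s) = 0
w(y, K) = -35 (w(y, K) = 0 - (3 + 2*(-4)²) = 0 - (3 + 2*16) = 0 - (3 + 32) = 0 - 1*35 = 0 - 35 = -35)
P(U) = 4*U
1/(Z(16) + P(w(-3, -4))) = 1/(16 + 4*(-35)) = 1/(16 - 140) = 1/(-124) = -1/124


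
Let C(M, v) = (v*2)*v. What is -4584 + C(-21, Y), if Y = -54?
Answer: 1248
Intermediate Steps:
C(M, v) = 2*v**2 (C(M, v) = (2*v)*v = 2*v**2)
-4584 + C(-21, Y) = -4584 + 2*(-54)**2 = -4584 + 2*2916 = -4584 + 5832 = 1248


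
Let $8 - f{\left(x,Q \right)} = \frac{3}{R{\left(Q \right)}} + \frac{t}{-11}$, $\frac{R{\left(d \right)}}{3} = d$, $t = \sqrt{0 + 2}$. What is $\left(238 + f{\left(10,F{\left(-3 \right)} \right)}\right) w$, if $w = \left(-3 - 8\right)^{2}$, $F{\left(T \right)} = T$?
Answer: $\frac{89419}{3} + 11 \sqrt{2} \approx 29822.0$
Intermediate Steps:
$t = \sqrt{2} \approx 1.4142$
$R{\left(d \right)} = 3 d$
$f{\left(x,Q \right)} = 8 - \frac{1}{Q} + \frac{\sqrt{2}}{11}$ ($f{\left(x,Q \right)} = 8 - \left(\frac{3}{3 Q} + \frac{\sqrt{2}}{-11}\right) = 8 - \left(3 \frac{1}{3 Q} + \sqrt{2} \left(- \frac{1}{11}\right)\right) = 8 - \left(\frac{1}{Q} - \frac{\sqrt{2}}{11}\right) = 8 + \left(- \frac{1}{Q} + \frac{\sqrt{2}}{11}\right) = 8 - \frac{1}{Q} + \frac{\sqrt{2}}{11}$)
$w = 121$ ($w = \left(-11\right)^{2} = 121$)
$\left(238 + f{\left(10,F{\left(-3 \right)} \right)}\right) w = \left(238 + \left(8 - \frac{1}{-3} + \frac{\sqrt{2}}{11}\right)\right) 121 = \left(238 + \left(8 - - \frac{1}{3} + \frac{\sqrt{2}}{11}\right)\right) 121 = \left(238 + \left(8 + \frac{1}{3} + \frac{\sqrt{2}}{11}\right)\right) 121 = \left(238 + \left(\frac{25}{3} + \frac{\sqrt{2}}{11}\right)\right) 121 = \left(\frac{739}{3} + \frac{\sqrt{2}}{11}\right) 121 = \frac{89419}{3} + 11 \sqrt{2}$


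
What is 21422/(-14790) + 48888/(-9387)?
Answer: -7334459/1101855 ≈ -6.6565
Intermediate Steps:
21422/(-14790) + 48888/(-9387) = 21422*(-1/14790) + 48888*(-1/9387) = -10711/7395 - 776/149 = -7334459/1101855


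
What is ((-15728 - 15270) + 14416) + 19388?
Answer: 2806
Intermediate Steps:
((-15728 - 15270) + 14416) + 19388 = (-30998 + 14416) + 19388 = -16582 + 19388 = 2806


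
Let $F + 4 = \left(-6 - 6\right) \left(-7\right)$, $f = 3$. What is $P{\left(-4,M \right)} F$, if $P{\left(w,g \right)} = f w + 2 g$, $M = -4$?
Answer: $-1600$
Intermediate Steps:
$P{\left(w,g \right)} = 2 g + 3 w$ ($P{\left(w,g \right)} = 3 w + 2 g = 2 g + 3 w$)
$F = 80$ ($F = -4 + \left(-6 - 6\right) \left(-7\right) = -4 - -84 = -4 + 84 = 80$)
$P{\left(-4,M \right)} F = \left(2 \left(-4\right) + 3 \left(-4\right)\right) 80 = \left(-8 - 12\right) 80 = \left(-20\right) 80 = -1600$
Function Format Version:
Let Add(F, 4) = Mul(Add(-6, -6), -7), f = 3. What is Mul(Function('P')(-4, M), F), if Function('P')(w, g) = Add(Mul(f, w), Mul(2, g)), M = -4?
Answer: -1600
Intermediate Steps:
Function('P')(w, g) = Add(Mul(2, g), Mul(3, w)) (Function('P')(w, g) = Add(Mul(3, w), Mul(2, g)) = Add(Mul(2, g), Mul(3, w)))
F = 80 (F = Add(-4, Mul(Add(-6, -6), -7)) = Add(-4, Mul(-12, -7)) = Add(-4, 84) = 80)
Mul(Function('P')(-4, M), F) = Mul(Add(Mul(2, -4), Mul(3, -4)), 80) = Mul(Add(-8, -12), 80) = Mul(-20, 80) = -1600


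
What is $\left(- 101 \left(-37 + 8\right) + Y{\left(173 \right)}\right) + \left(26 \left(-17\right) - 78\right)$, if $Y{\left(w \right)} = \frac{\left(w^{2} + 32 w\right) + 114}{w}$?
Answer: $\frac{452336}{173} \approx 2614.7$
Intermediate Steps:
$Y{\left(w \right)} = \frac{114 + w^{2} + 32 w}{w}$
$\left(- 101 \left(-37 + 8\right) + Y{\left(173 \right)}\right) + \left(26 \left(-17\right) - 78\right) = \left(- 101 \left(-37 + 8\right) + \left(32 + 173 + \frac{114}{173}\right)\right) + \left(26 \left(-17\right) - 78\right) = \left(\left(-101\right) \left(-29\right) + \left(32 + 173 + 114 \cdot \frac{1}{173}\right)\right) - 520 = \left(2929 + \left(32 + 173 + \frac{114}{173}\right)\right) - 520 = \left(2929 + \frac{35579}{173}\right) - 520 = \frac{542296}{173} - 520 = \frac{452336}{173}$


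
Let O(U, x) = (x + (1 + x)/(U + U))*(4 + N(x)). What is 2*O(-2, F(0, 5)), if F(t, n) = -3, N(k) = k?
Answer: -5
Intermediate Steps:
O(U, x) = (4 + x)*(x + (1 + x)/(2*U)) (O(U, x) = (x + (1 + x)/(U + U))*(4 + x) = (x + (1 + x)/((2*U)))*(4 + x) = (x + (1 + x)*(1/(2*U)))*(4 + x) = (x + (1 + x)/(2*U))*(4 + x) = (4 + x)*(x + (1 + x)/(2*U)))
2*O(-2, F(0, 5)) = 2*((½)*(4 + (-3)² + 5*(-3) + 2*(-2)*(-3)*(4 - 3))/(-2)) = 2*((½)*(-½)*(4 + 9 - 15 + 2*(-2)*(-3)*1)) = 2*((½)*(-½)*(4 + 9 - 15 + 12)) = 2*((½)*(-½)*10) = 2*(-5/2) = -5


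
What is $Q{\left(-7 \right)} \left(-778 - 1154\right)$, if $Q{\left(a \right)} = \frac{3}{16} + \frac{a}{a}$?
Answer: $- \frac{9177}{4} \approx -2294.3$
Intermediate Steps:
$Q{\left(a \right)} = \frac{19}{16}$ ($Q{\left(a \right)} = 3 \cdot \frac{1}{16} + 1 = \frac{3}{16} + 1 = \frac{19}{16}$)
$Q{\left(-7 \right)} \left(-778 - 1154\right) = \frac{19 \left(-778 - 1154\right)}{16} = \frac{19}{16} \left(-1932\right) = - \frac{9177}{4}$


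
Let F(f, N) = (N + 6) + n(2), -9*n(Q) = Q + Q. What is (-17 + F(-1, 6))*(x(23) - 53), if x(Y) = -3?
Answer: 2744/9 ≈ 304.89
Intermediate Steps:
n(Q) = -2*Q/9 (n(Q) = -(Q + Q)/9 = -2*Q/9)
F(f, N) = 50/9 + N (F(f, N) = (N + 6) - 2/9*2 = (6 + N) - 4/9 = 50/9 + N)
(-17 + F(-1, 6))*(x(23) - 53) = (-17 + (50/9 + 6))*(-3 - 53) = (-17 + 104/9)*(-56) = -49/9*(-56) = 2744/9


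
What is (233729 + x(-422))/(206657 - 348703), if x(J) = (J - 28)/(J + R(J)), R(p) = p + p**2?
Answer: -1380870917/839207768 ≈ -1.6454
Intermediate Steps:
x(J) = (-28 + J)/(J + J*(1 + J)) (x(J) = (J - 28)/(J + J*(1 + J)) = (-28 + J)/(J + J*(1 + J)))
(233729 + x(-422))/(206657 - 348703) = (233729 + (-28 - 422)/((-422)*(2 - 422)))/(206657 - 348703) = (233729 - 1/422*(-450)/(-420))/(-142046) = (233729 - 1/422*(-1/420)*(-450))*(-1/142046) = (233729 - 15/5908)*(-1/142046) = (1380870917/5908)*(-1/142046) = -1380870917/839207768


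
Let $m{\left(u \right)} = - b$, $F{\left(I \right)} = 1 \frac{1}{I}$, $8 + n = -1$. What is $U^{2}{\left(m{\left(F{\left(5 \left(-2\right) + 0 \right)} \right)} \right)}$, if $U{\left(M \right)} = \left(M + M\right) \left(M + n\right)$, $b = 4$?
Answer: $10816$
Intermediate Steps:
$n = -9$ ($n = -8 - 1 = -9$)
$F{\left(I \right)} = \frac{1}{I}$
$m{\left(u \right)} = -4$ ($m{\left(u \right)} = \left(-1\right) 4 = -4$)
$U{\left(M \right)} = 2 M \left(-9 + M\right)$ ($U{\left(M \right)} = \left(M + M\right) \left(M - 9\right) = 2 M \left(-9 + M\right)$)
$U^{2}{\left(m{\left(F{\left(5 \left(-2\right) + 0 \right)} \right)} \right)} = \left(2 \left(-4\right) \left(-9 - 4\right)\right)^{2} = \left(2 \left(-4\right) \left(-13\right)\right)^{2} = 104^{2} = 10816$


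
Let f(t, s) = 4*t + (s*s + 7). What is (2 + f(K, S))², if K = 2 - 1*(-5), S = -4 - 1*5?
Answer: 13924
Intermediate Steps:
S = -9 (S = -4 - 5 = -9)
K = 7 (K = 2 + 5 = 7)
f(t, s) = 7 + s² + 4*t (f(t, s) = 4*t + (s² + 7) = 4*t + (7 + s²) = 7 + s² + 4*t)
(2 + f(K, S))² = (2 + (7 + (-9)² + 4*7))² = (2 + (7 + 81 + 28))² = (2 + 116)² = 118² = 13924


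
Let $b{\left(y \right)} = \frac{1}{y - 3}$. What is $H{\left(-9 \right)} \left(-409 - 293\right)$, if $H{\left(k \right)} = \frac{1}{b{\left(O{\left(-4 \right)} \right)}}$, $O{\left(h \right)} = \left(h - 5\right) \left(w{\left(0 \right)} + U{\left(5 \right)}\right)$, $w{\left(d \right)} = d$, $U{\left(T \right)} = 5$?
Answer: $33696$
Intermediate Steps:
$O{\left(h \right)} = -25 + 5 h$ ($O{\left(h \right)} = \left(h - 5\right) \left(0 + 5\right) = \left(-5 + h\right) 5 = -25 + 5 h$)
$b{\left(y \right)} = \frac{1}{-3 + y}$
$H{\left(k \right)} = -48$ ($H{\left(k \right)} = \frac{1}{\frac{1}{-3 + \left(-25 + 5 \left(-4\right)\right)}} = \frac{1}{\frac{1}{-3 - 45}} = \frac{1}{\frac{1}{-48}} = \frac{1}{- \frac{1}{48}} = -48$)
$H{\left(-9 \right)} \left(-409 - 293\right) = - 48 \left(-409 - 293\right) = \left(-48\right) \left(-702\right) = 33696$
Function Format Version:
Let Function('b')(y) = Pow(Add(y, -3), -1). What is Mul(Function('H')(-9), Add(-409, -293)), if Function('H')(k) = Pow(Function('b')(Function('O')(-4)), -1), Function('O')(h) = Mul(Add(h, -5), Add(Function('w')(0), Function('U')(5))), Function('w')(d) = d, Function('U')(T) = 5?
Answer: 33696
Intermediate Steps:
Function('O')(h) = Add(-25, Mul(5, h)) (Function('O')(h) = Mul(Add(h, -5), Add(0, 5)) = Mul(Add(-5, h), 5) = Add(-25, Mul(5, h)))
Function('b')(y) = Pow(Add(-3, y), -1)
Function('H')(k) = -48 (Function('H')(k) = Pow(Pow(Add(-3, Add(-25, Mul(5, -4))), -1), -1) = Pow(Pow(Add(-3, Add(-25, -20)), -1), -1) = Pow(Pow(Add(-3, -45), -1), -1) = Pow(Pow(-48, -1), -1) = Pow(Rational(-1, 48), -1) = -48)
Mul(Function('H')(-9), Add(-409, -293)) = Mul(-48, Add(-409, -293)) = Mul(-48, -702) = 33696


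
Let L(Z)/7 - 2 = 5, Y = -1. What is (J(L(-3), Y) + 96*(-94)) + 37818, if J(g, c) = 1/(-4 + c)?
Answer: 143969/5 ≈ 28794.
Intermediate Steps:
L(Z) = 49 (L(Z) = 14 + 7*5 = 14 + 35 = 49)
(J(L(-3), Y) + 96*(-94)) + 37818 = (1/(-4 - 1) + 96*(-94)) + 37818 = (1/(-5) - 9024) + 37818 = (-1/5 - 9024) + 37818 = -45121/5 + 37818 = 143969/5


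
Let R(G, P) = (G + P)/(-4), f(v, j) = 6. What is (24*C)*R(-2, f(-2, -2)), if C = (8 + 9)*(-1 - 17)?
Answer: 7344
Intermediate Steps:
R(G, P) = -G/4 - P/4 (R(G, P) = (G + P)*(-¼) = -G/4 - P/4)
C = -306 (C = 17*(-18) = -306)
(24*C)*R(-2, f(-2, -2)) = (24*(-306))*(-¼*(-2) - ¼*6) = -7344*(½ - 3/2) = -7344*(-1) = 7344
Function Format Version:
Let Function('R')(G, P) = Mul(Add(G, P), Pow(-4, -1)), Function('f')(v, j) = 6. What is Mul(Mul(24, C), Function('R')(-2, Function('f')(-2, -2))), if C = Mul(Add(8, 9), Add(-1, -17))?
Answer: 7344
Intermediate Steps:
Function('R')(G, P) = Add(Mul(Rational(-1, 4), G), Mul(Rational(-1, 4), P)) (Function('R')(G, P) = Mul(Add(G, P), Rational(-1, 4)) = Add(Mul(Rational(-1, 4), G), Mul(Rational(-1, 4), P)))
C = -306 (C = Mul(17, -18) = -306)
Mul(Mul(24, C), Function('R')(-2, Function('f')(-2, -2))) = Mul(Mul(24, -306), Add(Mul(Rational(-1, 4), -2), Mul(Rational(-1, 4), 6))) = Mul(-7344, Add(Rational(1, 2), Rational(-3, 2))) = Mul(-7344, -1) = 7344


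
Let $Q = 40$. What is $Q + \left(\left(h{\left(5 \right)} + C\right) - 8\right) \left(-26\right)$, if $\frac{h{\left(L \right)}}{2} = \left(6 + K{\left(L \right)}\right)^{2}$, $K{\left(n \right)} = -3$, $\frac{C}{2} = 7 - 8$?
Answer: $-168$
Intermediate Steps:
$C = -2$ ($C = 2 \left(7 - 8\right) = 2 \left(-1\right) = -2$)
$h{\left(L \right)} = 18$ ($h{\left(L \right)} = 2 \left(6 - 3\right)^{2} = 2 \cdot 3^{2} = 2 \cdot 9 = 18$)
$Q + \left(\left(h{\left(5 \right)} + C\right) - 8\right) \left(-26\right) = 40 + \left(\left(18 - 2\right) - 8\right) \left(-26\right) = 40 + \left(16 - 8\right) \left(-26\right) = 40 + 8 \left(-26\right) = 40 - 208 = -168$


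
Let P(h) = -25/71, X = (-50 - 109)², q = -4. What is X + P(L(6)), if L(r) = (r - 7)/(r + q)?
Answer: 1794926/71 ≈ 25281.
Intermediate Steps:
L(r) = (-7 + r)/(-4 + r) (L(r) = (r - 7)/(r - 4) = (-7 + r)/(-4 + r))
X = 25281 (X = (-159)² = 25281)
P(h) = -25/71 (P(h) = -25*1/71 = -25/71)
X + P(L(6)) = 25281 - 25/71 = 1794926/71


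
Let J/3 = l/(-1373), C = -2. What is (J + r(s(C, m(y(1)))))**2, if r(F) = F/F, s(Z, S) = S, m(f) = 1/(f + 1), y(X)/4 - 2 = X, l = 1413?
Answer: 8213956/1885129 ≈ 4.3572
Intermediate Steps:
y(X) = 8 + 4*X
m(f) = 1/(1 + f)
r(F) = 1
J = -4239/1373 (J = 3*(1413/(-1373)) = 3*(1413*(-1/1373)) = 3*(-1413/1373) = -4239/1373 ≈ -3.0874)
(J + r(s(C, m(y(1)))))**2 = (-4239/1373 + 1)**2 = (-2866/1373)**2 = 8213956/1885129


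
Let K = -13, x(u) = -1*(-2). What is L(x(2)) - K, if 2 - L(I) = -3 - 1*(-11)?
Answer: 7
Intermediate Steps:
x(u) = 2
L(I) = -6 (L(I) = 2 - (-3 - 1*(-11)) = 2 - (-3 + 11) = 2 - 1*8 = 2 - 8 = -6)
L(x(2)) - K = -6 - 1*(-13) = -6 + 13 = 7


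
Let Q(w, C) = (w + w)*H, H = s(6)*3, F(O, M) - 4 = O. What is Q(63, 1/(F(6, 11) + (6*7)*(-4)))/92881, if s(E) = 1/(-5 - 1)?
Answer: -63/92881 ≈ -0.00067829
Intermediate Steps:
s(E) = -⅙ (s(E) = 1/(-6) = -⅙)
F(O, M) = 4 + O
H = -½ (H = -⅙*3 = -½ ≈ -0.50000)
Q(w, C) = -w (Q(w, C) = (w + w)*(-½) = (2*w)*(-½) = -w)
Q(63, 1/(F(6, 11) + (6*7)*(-4)))/92881 = -1*63/92881 = -63*1/92881 = -63/92881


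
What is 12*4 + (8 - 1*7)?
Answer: 49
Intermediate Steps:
12*4 + (8 - 1*7) = 48 + (8 - 7) = 48 + 1 = 49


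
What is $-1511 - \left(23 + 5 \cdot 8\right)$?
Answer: $-1574$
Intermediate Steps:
$-1511 - \left(23 + 5 \cdot 8\right) = -1511 - \left(23 + 40\right) = -1511 - 63 = -1574$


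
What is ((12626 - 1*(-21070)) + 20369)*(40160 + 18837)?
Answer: 3189672805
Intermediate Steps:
((12626 - 1*(-21070)) + 20369)*(40160 + 18837) = ((12626 + 21070) + 20369)*58997 = (33696 + 20369)*58997 = 54065*58997 = 3189672805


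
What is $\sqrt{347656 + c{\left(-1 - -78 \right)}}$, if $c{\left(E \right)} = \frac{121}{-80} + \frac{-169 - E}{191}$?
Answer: $\frac{\sqrt{5073094548995}}{3820} \approx 589.62$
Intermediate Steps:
$c{\left(E \right)} = - \frac{36631}{15280} - \frac{E}{191}$ ($c{\left(E \right)} = 121 \left(- \frac{1}{80}\right) + \left(-169 - E\right) \frac{1}{191} = - \frac{121}{80} - \left(\frac{169}{191} + \frac{E}{191}\right) = - \frac{36631}{15280} - \frac{E}{191}$)
$\sqrt{347656 + c{\left(-1 - -78 \right)}} = \sqrt{347656 - \left(\frac{36631}{15280} + \frac{-1 - -78}{191}\right)} = \sqrt{347656 - \left(\frac{36631}{15280} + \frac{-1 + 78}{191}\right)} = \sqrt{347656 - \frac{42791}{15280}} = \sqrt{\frac{5312140889}{15280}} = \frac{\sqrt{5073094548995}}{3820}$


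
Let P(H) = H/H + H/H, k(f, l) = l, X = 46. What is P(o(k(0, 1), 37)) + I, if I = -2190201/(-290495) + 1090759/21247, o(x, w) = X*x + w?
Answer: 375739530882/6172147265 ≈ 60.877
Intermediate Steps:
o(x, w) = w + 46*x (o(x, w) = 46*x + w = w + 46*x)
P(H) = 2 (P(H) = 1 + 1 = 2)
I = 363395236352/6172147265 (I = -2190201*(-1/290495) + 1090759*(1/21247) = 2190201/290495 + 1090759/21247 = 363395236352/6172147265 ≈ 58.877)
P(o(k(0, 1), 37)) + I = 2 + 363395236352/6172147265 = 375739530882/6172147265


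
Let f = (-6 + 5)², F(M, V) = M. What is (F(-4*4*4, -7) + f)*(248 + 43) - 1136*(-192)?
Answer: 199779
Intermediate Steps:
f = 1 (f = (-1)² = 1)
(F(-4*4*4, -7) + f)*(248 + 43) - 1136*(-192) = (-4*4*4 + 1)*(248 + 43) - 1136*(-192) = (-16*4 + 1)*291 + 218112 = (-64 + 1)*291 + 218112 = -63*291 + 218112 = -18333 + 218112 = 199779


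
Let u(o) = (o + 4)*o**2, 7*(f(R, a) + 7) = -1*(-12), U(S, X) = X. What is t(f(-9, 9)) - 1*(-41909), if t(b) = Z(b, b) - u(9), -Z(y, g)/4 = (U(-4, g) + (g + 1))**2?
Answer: 1983988/49 ≈ 40490.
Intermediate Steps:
f(R, a) = -37/7 (f(R, a) = -7 + (-1*(-12))/7 = -7 + (1/7)*12 = -7 + 12/7 = -37/7)
Z(y, g) = -4*(1 + 2*g)**2 (Z(y, g) = -4*(g + (g + 1))**2 = -4*(g + (1 + g))**2 = -4*(1 + 2*g)**2)
u(o) = o**2*(4 + o) (u(o) = (4 + o)*o**2 = o**2*(4 + o))
t(b) = -1053 - 4*(1 + 2*b)**2 (t(b) = -4*(1 + 2*b)**2 - 9**2*(4 + 9) = -4*(1 + 2*b)**2 - 81*13 = -4*(1 + 2*b)**2 - 1*1053 = -4*(1 + 2*b)**2 - 1053 = -1053 - 4*(1 + 2*b)**2)
t(f(-9, 9)) - 1*(-41909) = (-1053 - 4*(1 + 2*(-37/7))**2) - 1*(-41909) = (-1053 - 4*(1 - 74/7)**2) + 41909 = (-1053 - 4*(-67/7)**2) + 41909 = (-1053 - 4*4489/49) + 41909 = (-1053 - 17956/49) + 41909 = -69553/49 + 41909 = 1983988/49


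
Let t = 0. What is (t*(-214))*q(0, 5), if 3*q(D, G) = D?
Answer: 0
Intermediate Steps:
q(D, G) = D/3
(t*(-214))*q(0, 5) = (0*(-214))*((⅓)*0) = 0*0 = 0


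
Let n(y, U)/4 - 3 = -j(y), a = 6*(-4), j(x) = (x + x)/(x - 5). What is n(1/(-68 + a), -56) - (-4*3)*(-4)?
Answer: -16604/461 ≈ -36.017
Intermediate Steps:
j(x) = 2*x/(-5 + x) (j(x) = (2*x)/(-5 + x) = 2*x/(-5 + x))
a = -24
n(y, U) = 12 - 8*y/(-5 + y) (n(y, U) = 12 + 4*(-2*y/(-5 + y)) = 12 - 8*y/(-5 + y))
n(1/(-68 + a), -56) - (-4*3)*(-4) = 4*(-15 + 1/(-68 - 24))/(-5 + 1/(-68 - 24)) - (-4*3)*(-4) = 4*(-15 + 1/(-92))/(-5 + 1/(-92)) - (-12)*(-4) = 4*(-15 - 1/92)/(-5 - 1/92) - 1*48 = 4*(-1381/92)/(-461/92) - 48 = 4*(-92/461)*(-1381/92) - 48 = 5524/461 - 48 = -16604/461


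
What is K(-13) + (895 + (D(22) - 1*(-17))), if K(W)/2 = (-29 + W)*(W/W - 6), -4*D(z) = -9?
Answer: 5337/4 ≈ 1334.3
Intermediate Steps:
D(z) = 9/4 (D(z) = -¼*(-9) = 9/4)
K(W) = 290 - 10*W (K(W) = 2*((-29 + W)*(W/W - 6)) = 2*((-29 + W)*(1 - 6)) = 2*((-29 + W)*(-5)) = 2*(145 - 5*W) = 290 - 10*W)
K(-13) + (895 + (D(22) - 1*(-17))) = (290 - 10*(-13)) + (895 + (9/4 - 1*(-17))) = (290 + 130) + (895 + (9/4 + 17)) = 420 + (895 + 77/4) = 420 + 3657/4 = 5337/4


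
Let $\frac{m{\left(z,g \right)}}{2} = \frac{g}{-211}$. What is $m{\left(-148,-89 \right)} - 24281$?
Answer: $- \frac{5123113}{211} \approx -24280.0$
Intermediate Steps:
$m{\left(z,g \right)} = - \frac{2 g}{211}$ ($m{\left(z,g \right)} = 2 \frac{g}{-211} = 2 g \left(- \frac{1}{211}\right) = 2 \left(- \frac{g}{211}\right) = - \frac{2 g}{211}$)
$m{\left(-148,-89 \right)} - 24281 = \left(- \frac{2}{211}\right) \left(-89\right) - 24281 = \frac{178}{211} - 24281 = - \frac{5123113}{211}$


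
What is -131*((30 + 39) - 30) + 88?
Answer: -5021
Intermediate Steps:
-131*((30 + 39) - 30) + 88 = -131*(69 - 30) + 88 = -131*39 + 88 = -5109 + 88 = -5021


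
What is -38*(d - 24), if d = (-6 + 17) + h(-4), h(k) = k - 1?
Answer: 684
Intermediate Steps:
h(k) = -1 + k
d = 6 (d = (-6 + 17) + (-1 - 4) = 11 - 5 = 6)
-38*(d - 24) = -38*(6 - 24) = -38*(-18) = 684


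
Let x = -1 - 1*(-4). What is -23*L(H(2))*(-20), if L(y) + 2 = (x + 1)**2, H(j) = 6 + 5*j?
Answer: 6440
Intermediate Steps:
x = 3 (x = -1 + 4 = 3)
L(y) = 14 (L(y) = -2 + (3 + 1)**2 = -2 + 4**2 = -2 + 16 = 14)
-23*L(H(2))*(-20) = -23*14*(-20) = -322*(-20) = 6440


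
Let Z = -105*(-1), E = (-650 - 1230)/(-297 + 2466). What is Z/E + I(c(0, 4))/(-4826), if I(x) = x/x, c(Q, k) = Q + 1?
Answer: -109909925/907288 ≈ -121.14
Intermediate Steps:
c(Q, k) = 1 + Q
E = -1880/2169 ≈ -0.86676
Z = 105
I(x) = 1
Z/E + I(c(0, 4))/(-4826) = 105/(-1880/2169) + 1/(-4826) = 105*(-2169/1880) + 1*(-1/4826) = -45549/376 - 1/4826 = -109909925/907288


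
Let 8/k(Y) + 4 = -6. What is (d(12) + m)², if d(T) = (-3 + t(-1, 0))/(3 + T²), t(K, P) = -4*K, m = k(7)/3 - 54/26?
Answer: 498539584/91298025 ≈ 5.4606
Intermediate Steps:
k(Y) = -⅘ (k(Y) = 8/(-4 - 6) = 8/(-10) = 8*(-⅒) = -⅘)
m = -457/195 (m = -⅘/3 - 54/26 = -⅘*⅓ - 54*1/26 = -4/15 - 27/13 = -457/195 ≈ -2.3436)
d(T) = 1/(3 + T²) (d(T) = (-3 - 4*(-1))/(3 + T²) = (-3 + 4)/(3 + T²) = 1/(3 + T²))
(d(12) + m)² = (1/(3 + 12²) - 457/195)² = (1/(3 + 144) - 457/195)² = (1/147 - 457/195)² = (-22328/9555)² = 498539584/91298025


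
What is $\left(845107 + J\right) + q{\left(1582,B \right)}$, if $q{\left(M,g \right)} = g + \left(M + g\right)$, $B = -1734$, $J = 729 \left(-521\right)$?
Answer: $463412$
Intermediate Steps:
$J = -379809$
$q{\left(M,g \right)} = M + 2 g$
$\left(845107 + J\right) + q{\left(1582,B \right)} = \left(845107 - 379809\right) + \left(1582 + 2 \left(-1734\right)\right) = 465298 + \left(1582 - 3468\right) = 465298 - 1886 = 463412$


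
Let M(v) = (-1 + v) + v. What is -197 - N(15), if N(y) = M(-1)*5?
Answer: -182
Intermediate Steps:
M(v) = -1 + 2*v
N(y) = -15 (N(y) = (-1 + 2*(-1))*5 = (-1 - 2)*5 = -3*5 = -15)
-197 - N(15) = -197 - 1*(-15) = -197 + 15 = -182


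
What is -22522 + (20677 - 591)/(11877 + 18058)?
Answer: -674175984/29935 ≈ -22521.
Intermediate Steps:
-22522 + (20677 - 591)/(11877 + 18058) = -22522 + 20086/29935 = -674175984/29935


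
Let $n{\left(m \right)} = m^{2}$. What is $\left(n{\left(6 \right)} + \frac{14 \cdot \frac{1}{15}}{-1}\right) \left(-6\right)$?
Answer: $- \frac{1052}{5} \approx -210.4$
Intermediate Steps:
$\left(n{\left(6 \right)} + \frac{14 \cdot \frac{1}{15}}{-1}\right) \left(-6\right) = \left(6^{2} + \frac{14 \cdot \frac{1}{15}}{-1}\right) \left(-6\right) = \left(36 + 14 \cdot \frac{1}{15} \left(-1\right)\right) \left(-6\right) = \left(36 + \frac{14}{15} \left(-1\right)\right) \left(-6\right) = \left(36 - \frac{14}{15}\right) \left(-6\right) = \frac{526}{15} \left(-6\right) = - \frac{1052}{5}$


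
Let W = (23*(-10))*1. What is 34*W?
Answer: -7820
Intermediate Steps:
W = -230 (W = -230*1 = -230)
34*W = 34*(-230) = -7820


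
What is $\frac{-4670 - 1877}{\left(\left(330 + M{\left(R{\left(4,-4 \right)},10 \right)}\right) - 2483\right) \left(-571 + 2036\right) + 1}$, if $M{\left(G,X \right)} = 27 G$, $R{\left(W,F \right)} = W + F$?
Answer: $\frac{6547}{3154144} \approx 0.0020757$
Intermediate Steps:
$R{\left(W,F \right)} = F + W$
$\frac{-4670 - 1877}{\left(\left(330 + M{\left(R{\left(4,-4 \right)},10 \right)}\right) - 2483\right) \left(-571 + 2036\right) + 1} = \frac{-4670 - 1877}{\left(\left(330 + 27 \left(-4 + 4\right)\right) - 2483\right) \left(-571 + 2036\right) + 1} = - \frac{6547}{\left(\left(330 + 27 \cdot 0\right) - 2483\right) 1465 + 1} = - \frac{6547}{\left(\left(330 + 0\right) - 2483\right) 1465 + 1} = - \frac{6547}{\left(330 - 2483\right) 1465 + 1} = - \frac{6547}{\left(-2153\right) 1465 + 1} = - \frac{6547}{-3154145 + 1} = - \frac{6547}{-3154144} = \left(-6547\right) \left(- \frac{1}{3154144}\right) = \frac{6547}{3154144}$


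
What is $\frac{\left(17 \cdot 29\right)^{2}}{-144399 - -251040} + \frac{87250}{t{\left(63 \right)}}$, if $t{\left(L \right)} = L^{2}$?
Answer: $\frac{3948131}{162729} \approx 24.262$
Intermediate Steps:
$\frac{\left(17 \cdot 29\right)^{2}}{-144399 - -251040} + \frac{87250}{t{\left(63 \right)}} = \frac{\left(17 \cdot 29\right)^{2}}{-144399 - -251040} + \frac{87250}{63^{2}} = \frac{493^{2}}{-144399 + 251040} + \frac{87250}{3969} = \frac{243049}{106641} + 87250 \cdot \frac{1}{3969} = 243049 \cdot \frac{1}{106641} + \frac{87250}{3969} = \frac{841}{369} + \frac{87250}{3969} = \frac{3948131}{162729}$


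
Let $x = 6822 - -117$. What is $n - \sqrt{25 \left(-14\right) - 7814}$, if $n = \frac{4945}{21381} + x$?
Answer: $\frac{148367704}{21381} - 2 i \sqrt{2041} \approx 6939.2 - 90.355 i$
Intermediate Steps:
$x = 6939$ ($x = 6822 + 117 = 6939$)
$n = \frac{148367704}{21381}$ ($n = \frac{4945}{21381} + 6939 = \frac{148367704}{21381} \approx 6939.2$)
$n - \sqrt{25 \left(-14\right) - 7814} = \frac{148367704}{21381} - \sqrt{25 \left(-14\right) - 7814} = \frac{148367704}{21381} - \sqrt{-350 - 7814} = \frac{148367704}{21381} - \sqrt{-8164} = \frac{148367704}{21381} - 2 i \sqrt{2041}$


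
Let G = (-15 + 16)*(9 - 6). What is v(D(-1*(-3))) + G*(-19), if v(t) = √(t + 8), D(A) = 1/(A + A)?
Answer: -57 + 7*√6/6 ≈ -54.142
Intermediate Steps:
D(A) = 1/(2*A)
v(t) = √(8 + t)
G = 3 (G = 1*3 = 3)
v(D(-1*(-3))) + G*(-19) = √(8 + 1/(2*((-1*(-3))))) + 3*(-19) = √(8 + (½)/3) - 57 = √(8 + (½)*(⅓)) - 57 = √(8 + ⅙) - 57 = √(49/6) - 57 = 7*√6/6 - 57 = -57 + 7*√6/6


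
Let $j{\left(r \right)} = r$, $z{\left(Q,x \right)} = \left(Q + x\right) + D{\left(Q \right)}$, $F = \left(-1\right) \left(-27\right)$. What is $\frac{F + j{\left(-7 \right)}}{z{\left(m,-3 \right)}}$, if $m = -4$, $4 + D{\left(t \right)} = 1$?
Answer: $-2$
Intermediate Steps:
$F = 27$
$D{\left(t \right)} = -3$ ($D{\left(t \right)} = -4 + 1 = -3$)
$z{\left(Q,x \right)} = -3 + Q + x$ ($z{\left(Q,x \right)} = \left(Q + x\right) - 3 = -3 + Q + x$)
$\frac{F + j{\left(-7 \right)}}{z{\left(m,-3 \right)}} = \frac{27 - 7}{-3 - 4 - 3} = \frac{20}{-10} = 20 \left(- \frac{1}{10}\right) = -2$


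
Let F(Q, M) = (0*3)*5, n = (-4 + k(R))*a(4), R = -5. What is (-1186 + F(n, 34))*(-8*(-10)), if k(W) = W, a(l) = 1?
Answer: -94880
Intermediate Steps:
n = -9 (n = (-4 - 5)*1 = -9*1 = -9)
F(Q, M) = 0 (F(Q, M) = 0*5 = 0)
(-1186 + F(n, 34))*(-8*(-10)) = (-1186 + 0)*(-8*(-10)) = -1186*80 = -94880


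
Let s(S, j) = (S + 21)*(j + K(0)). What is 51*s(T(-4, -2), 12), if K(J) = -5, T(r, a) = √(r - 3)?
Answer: 7497 + 357*I*√7 ≈ 7497.0 + 944.53*I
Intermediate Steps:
T(r, a) = √(-3 + r)
s(S, j) = (-5 + j)*(21 + S) (s(S, j) = (S + 21)*(j - 5) = (21 + S)*(-5 + j) = (-5 + j)*(21 + S))
51*s(T(-4, -2), 12) = 51*(-105 - 5*√(-3 - 4) + 21*12 + √(-3 - 4)*12) = 51*(-105 - 5*I*√7 + 252 + √(-7)*12) = 51*(-105 - 5*I*√7 + 252 + (I*√7)*12) = 51*(-105 - 5*I*√7 + 252 + 12*I*√7) = 51*(147 + 7*I*√7) = 7497 + 357*I*√7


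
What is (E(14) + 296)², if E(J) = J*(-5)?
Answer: 51076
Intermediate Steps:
E(J) = -5*J
(E(14) + 296)² = (-5*14 + 296)² = (-70 + 296)² = 226² = 51076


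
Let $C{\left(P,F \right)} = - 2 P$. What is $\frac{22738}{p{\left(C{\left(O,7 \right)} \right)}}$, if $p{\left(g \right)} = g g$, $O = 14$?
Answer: $\frac{11369}{392} \approx 29.003$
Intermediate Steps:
$p{\left(g \right)} = g^{2}$
$\frac{22738}{p{\left(C{\left(O,7 \right)} \right)}} = \frac{22738}{\left(\left(-2\right) 14\right)^{2}} = \frac{22738}{\left(-28\right)^{2}} = \frac{22738}{784} = 22738 \cdot \frac{1}{784} = \frac{11369}{392}$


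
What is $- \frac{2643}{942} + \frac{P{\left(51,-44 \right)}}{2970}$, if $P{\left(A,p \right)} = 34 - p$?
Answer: $- \frac{432013}{155430} \approx -2.7795$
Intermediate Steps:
$- \frac{2643}{942} + \frac{P{\left(51,-44 \right)}}{2970} = - \frac{2643}{942} + \frac{34 - -44}{2970} = \left(-2643\right) \frac{1}{942} + \left(34 + 44\right) \frac{1}{2970} = - \frac{881}{314} + 78 \cdot \frac{1}{2970} = - \frac{881}{314} + \frac{13}{495} = - \frac{432013}{155430}$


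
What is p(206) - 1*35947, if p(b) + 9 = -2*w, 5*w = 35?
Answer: -35970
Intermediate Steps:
w = 7 (w = (⅕)*35 = 7)
p(b) = -23 (p(b) = -9 - 2*7 = -9 - 14 = -23)
p(206) - 1*35947 = -23 - 1*35947 = -23 - 35947 = -35970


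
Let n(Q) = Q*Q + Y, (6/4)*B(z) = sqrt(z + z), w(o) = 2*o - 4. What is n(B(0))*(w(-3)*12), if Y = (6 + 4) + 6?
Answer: -1920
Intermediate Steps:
w(o) = -4 + 2*o
B(z) = 2*sqrt(2)*sqrt(z)/3 (B(z) = 2*sqrt(z + z)/3 = 2*sqrt(2*z)/3 = 2*(sqrt(2)*sqrt(z))/3 = 2*sqrt(2)*sqrt(z)/3)
Y = 16 (Y = 10 + 6 = 16)
n(Q) = 16 + Q**2 (n(Q) = Q*Q + 16 = Q**2 + 16 = 16 + Q**2)
n(B(0))*(w(-3)*12) = (16 + (2*sqrt(2)*sqrt(0)/3)**2)*((-4 + 2*(-3))*12) = (16 + ((2/3)*sqrt(2)*0)**2)*((-4 - 6)*12) = (16 + 0**2)*(-10*12) = (16 + 0)*(-120) = 16*(-120) = -1920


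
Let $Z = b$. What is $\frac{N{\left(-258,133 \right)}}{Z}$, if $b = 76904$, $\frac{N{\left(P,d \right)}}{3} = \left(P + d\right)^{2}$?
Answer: $\frac{46875}{76904} \approx 0.60953$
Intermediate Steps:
$N{\left(P,d \right)} = 3 \left(P + d\right)^{2}$
$Z = 76904$
$\frac{N{\left(-258,133 \right)}}{Z} = \frac{3 \left(-258 + 133\right)^{2}}{76904} = 3 \left(-125\right)^{2} \cdot \frac{1}{76904} = 3 \cdot 15625 \cdot \frac{1}{76904} = 46875 \cdot \frac{1}{76904} = \frac{46875}{76904}$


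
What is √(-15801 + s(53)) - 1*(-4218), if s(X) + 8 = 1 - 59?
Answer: 4218 + 3*I*√1763 ≈ 4218.0 + 125.96*I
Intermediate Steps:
s(X) = -66 (s(X) = -8 + (1 - 59) = -8 - 58 = -66)
√(-15801 + s(53)) - 1*(-4218) = √(-15801 - 66) - 1*(-4218) = √(-15867) + 4218 = 3*I*√1763 + 4218 = 4218 + 3*I*√1763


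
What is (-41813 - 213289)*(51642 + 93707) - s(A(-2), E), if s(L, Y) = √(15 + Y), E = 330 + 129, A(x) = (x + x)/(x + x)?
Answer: -37078820598 - √474 ≈ -3.7079e+10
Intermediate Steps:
A(x) = 1 (A(x) = (2*x)/((2*x)) = (2*x)*(1/(2*x)) = 1)
E = 459
(-41813 - 213289)*(51642 + 93707) - s(A(-2), E) = (-41813 - 213289)*(51642 + 93707) - √(15 + 459) = -255102*145349 - √474 = -37078820598 - √474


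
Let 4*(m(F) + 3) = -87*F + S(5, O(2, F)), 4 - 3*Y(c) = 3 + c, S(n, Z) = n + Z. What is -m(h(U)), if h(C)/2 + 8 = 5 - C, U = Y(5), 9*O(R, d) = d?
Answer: -7631/108 ≈ -70.657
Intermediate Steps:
O(R, d) = d/9
S(n, Z) = Z + n
Y(c) = 1/3 - c/3 (Y(c) = 4/3 - (3 + c)/3 = 4/3 + (-1 - c/3) = 1/3 - c/3)
U = -4/3 (U = 1/3 - 1/3*5 = 1/3 - 5/3 = -4/3 ≈ -1.3333)
h(C) = -6 - 2*C (h(C) = -16 + 2*(5 - C) = -16 + (10 - 2*C) = -6 - 2*C)
m(F) = -7/4 - 391*F/18 (m(F) = -3 + (-87*F + (F/9 + 5))/4 = -3 + (-87*F + (5 + F/9))/4 = -3 + (5 - 782*F/9)/4 = -3 + (5/4 - 391*F/18) = -7/4 - 391*F/18)
-m(h(U)) = -(-7/4 - 391*(-6 - 2*(-4/3))/18) = -(-7/4 - 391*(-6 + 8/3)/18) = -(-7/4 - 391/18*(-10/3)) = -(-7/4 + 1955/27) = -1*7631/108 = -7631/108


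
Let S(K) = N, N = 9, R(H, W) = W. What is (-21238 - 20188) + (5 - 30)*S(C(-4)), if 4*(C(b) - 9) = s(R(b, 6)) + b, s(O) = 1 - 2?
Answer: -41651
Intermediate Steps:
s(O) = -1
C(b) = 35/4 + b/4 (C(b) = 9 + (-1 + b)/4 = 9 + (-¼ + b/4) = 35/4 + b/4)
S(K) = 9
(-21238 - 20188) + (5 - 30)*S(C(-4)) = (-21238 - 20188) + (5 - 30)*9 = -41426 - 25*9 = -41426 - 225 = -41651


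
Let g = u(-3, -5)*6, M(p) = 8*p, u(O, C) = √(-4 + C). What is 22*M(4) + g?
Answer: 704 + 18*I ≈ 704.0 + 18.0*I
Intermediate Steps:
g = 18*I (g = √(-4 - 5)*6 = √(-9)*6 = (3*I)*6 = 18*I ≈ 18.0*I)
22*M(4) + g = 22*(8*4) + 18*I = 22*32 + 18*I = 704 + 18*I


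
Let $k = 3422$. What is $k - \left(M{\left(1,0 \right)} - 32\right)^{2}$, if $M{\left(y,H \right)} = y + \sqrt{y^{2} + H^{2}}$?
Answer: $2522$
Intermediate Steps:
$M{\left(y,H \right)} = y + \sqrt{H^{2} + y^{2}}$
$k - \left(M{\left(1,0 \right)} - 32\right)^{2} = 3422 - \left(\left(1 + \sqrt{0^{2} + 1^{2}}\right) - 32\right)^{2} = 3422 - \left(\left(1 + \sqrt{0 + 1}\right) - 32\right)^{2} = 3422 - \left(\left(1 + \sqrt{1}\right) - 32\right)^{2} = 3422 - \left(\left(1 + 1\right) - 32\right)^{2} = 3422 - \left(2 - 32\right)^{2} = 3422 - \left(-30\right)^{2} = 3422 - 900 = 2522$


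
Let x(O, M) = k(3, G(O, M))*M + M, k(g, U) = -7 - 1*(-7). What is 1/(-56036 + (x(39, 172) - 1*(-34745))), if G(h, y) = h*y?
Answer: -1/21119 ≈ -4.7351e-5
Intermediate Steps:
k(g, U) = 0 (k(g, U) = -7 + 7 = 0)
x(O, M) = M (x(O, M) = 0*M + M = 0 + M = M)
1/(-56036 + (x(39, 172) - 1*(-34745))) = 1/(-56036 + (172 - 1*(-34745))) = 1/(-56036 + (172 + 34745)) = 1/(-56036 + 34917) = 1/(-21119) = -1/21119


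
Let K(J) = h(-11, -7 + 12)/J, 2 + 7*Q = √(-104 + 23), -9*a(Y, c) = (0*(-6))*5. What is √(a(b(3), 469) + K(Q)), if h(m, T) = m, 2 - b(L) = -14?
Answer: √(13090 + 58905*I)/85 ≈ 2.2543 + 1.8083*I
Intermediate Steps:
b(L) = 16 (b(L) = 2 - 1*(-14) = 2 + 14 = 16)
a(Y, c) = 0 (a(Y, c) = -0*(-6)*5/9 = -0*5 = -⅑*0 = 0)
Q = -2/7 + 9*I/7 (Q = -2/7 + √(-104 + 23)/7 = -2/7 + √(-81)/7 = -2/7 + (9*I)/7 = -2/7 + 9*I/7 ≈ -0.28571 + 1.2857*I)
K(J) = -11/J
√(a(b(3), 469) + K(Q)) = √(0 - 11*49*(-2/7 - 9*I/7)/85) = √(0 - 539*(-2/7 - 9*I/7)/85) = √(-539*(-2/7 - 9*I/7)/85) = 7*√935*√(2/7 + 9*I/7)/85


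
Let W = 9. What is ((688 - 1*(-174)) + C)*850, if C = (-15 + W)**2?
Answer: 763300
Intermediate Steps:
C = 36 (C = (-15 + 9)**2 = (-6)**2 = 36)
((688 - 1*(-174)) + C)*850 = ((688 - 1*(-174)) + 36)*850 = ((688 + 174) + 36)*850 = (862 + 36)*850 = 898*850 = 763300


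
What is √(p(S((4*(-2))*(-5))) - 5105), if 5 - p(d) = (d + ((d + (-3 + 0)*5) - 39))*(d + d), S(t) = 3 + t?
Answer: 2*I*√1963 ≈ 88.612*I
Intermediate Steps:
p(d) = 5 - 2*d*(-54 + 2*d) (p(d) = 5 - (d + ((d + (-3 + 0)*5) - 39))*(d + d) = 5 - (d + ((d - 3*5) - 39))*2*d = 5 - (d + ((d - 15) - 39))*2*d = 5 - (d + ((-15 + d) - 39))*2*d = 5 - (d + (-54 + d))*2*d = 5 - (-54 + 2*d)*2*d = 5 - 2*d*(-54 + 2*d))
√(p(S((4*(-2))*(-5))) - 5105) = √((5 - 4*(3 + (4*(-2))*(-5))² + 108*(3 + (4*(-2))*(-5))) - 5105) = √((5 - 4*(3 - 8*(-5))² + 108*(3 - 8*(-5))) - 5105) = √((5 - 4*(3 + 40)² + 108*(3 + 40)) - 5105) = √((5 - 4*43² + 108*43) - 5105) = √((5 - 4*1849 + 4644) - 5105) = √((5 - 7396 + 4644) - 5105) = √(-2747 - 5105) = √(-7852) = 2*I*√1963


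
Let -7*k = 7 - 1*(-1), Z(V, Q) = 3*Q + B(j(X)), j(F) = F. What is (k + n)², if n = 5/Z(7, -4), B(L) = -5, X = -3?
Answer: 29241/14161 ≈ 2.0649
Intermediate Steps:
Z(V, Q) = -5 + 3*Q (Z(V, Q) = 3*Q - 5 = -5 + 3*Q)
k = -8/7 (k = -(7 - 1*(-1))/7 = -(7 + 1)/7 = -⅐*8 = -8/7 ≈ -1.1429)
n = -5/17 (n = 5/(-5 + 3*(-4)) = 5/(-5 - 12) = 5/(-17) = 5*(-1/17) = -5/17 ≈ -0.29412)
(k + n)² = (-8/7 - 5/17)² = (-171/119)² = 29241/14161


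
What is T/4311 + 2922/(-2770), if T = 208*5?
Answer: -4857971/5970735 ≈ -0.81363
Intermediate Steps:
T = 1040
T/4311 + 2922/(-2770) = 1040/4311 + 2922/(-2770) = 1040*(1/4311) + 2922*(-1/2770) = 1040/4311 - 1461/1385 = -4857971/5970735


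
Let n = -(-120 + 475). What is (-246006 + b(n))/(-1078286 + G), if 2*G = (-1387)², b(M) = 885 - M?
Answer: 489532/232803 ≈ 2.1028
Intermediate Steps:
n = -355 (n = -1*355 = -355)
G = 1923769/2 (G = (½)*(-1387)² = (½)*1923769 = 1923769/2 ≈ 9.6188e+5)
(-246006 + b(n))/(-1078286 + G) = (-246006 + (885 - 1*(-355)))/(-1078286 + 1923769/2) = (-246006 + (885 + 355))/(-232803/2) = (-246006 + 1240)*(-2/232803) = -244766*(-2/232803) = 489532/232803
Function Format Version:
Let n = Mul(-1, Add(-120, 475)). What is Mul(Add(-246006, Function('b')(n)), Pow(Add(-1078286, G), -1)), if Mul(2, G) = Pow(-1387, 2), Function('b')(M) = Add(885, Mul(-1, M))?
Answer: Rational(489532, 232803) ≈ 2.1028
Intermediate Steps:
n = -355 (n = Mul(-1, 355) = -355)
G = Rational(1923769, 2) (G = Mul(Rational(1, 2), Pow(-1387, 2)) = Mul(Rational(1, 2), 1923769) = Rational(1923769, 2) ≈ 9.6188e+5)
Mul(Add(-246006, Function('b')(n)), Pow(Add(-1078286, G), -1)) = Mul(Add(-246006, Add(885, Mul(-1, -355))), Pow(Add(-1078286, Rational(1923769, 2)), -1)) = Mul(Add(-246006, Add(885, 355)), Pow(Rational(-232803, 2), -1)) = Mul(Add(-246006, 1240), Rational(-2, 232803)) = Mul(-244766, Rational(-2, 232803)) = Rational(489532, 232803)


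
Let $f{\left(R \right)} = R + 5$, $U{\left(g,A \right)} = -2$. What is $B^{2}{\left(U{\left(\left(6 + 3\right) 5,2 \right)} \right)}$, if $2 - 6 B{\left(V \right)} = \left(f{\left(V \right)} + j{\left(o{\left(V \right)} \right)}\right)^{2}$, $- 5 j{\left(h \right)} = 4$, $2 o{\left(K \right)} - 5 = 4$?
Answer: $\frac{5041}{22500} \approx 0.22404$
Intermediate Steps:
$o{\left(K \right)} = \frac{9}{2}$ ($o{\left(K \right)} = \frac{5}{2} + \frac{1}{2} \cdot 4 = \frac{5}{2} + 2 = \frac{9}{2}$)
$j{\left(h \right)} = - \frac{4}{5}$ ($j{\left(h \right)} = \left(- \frac{1}{5}\right) 4 = - \frac{4}{5}$)
$f{\left(R \right)} = 5 + R$
$B{\left(V \right)} = \frac{1}{3} - \frac{\left(\frac{21}{5} + V\right)^{2}}{6}$ ($B{\left(V \right)} = \frac{1}{3} - \frac{\left(\left(5 + V\right) - \frac{4}{5}\right)^{2}}{6} = \frac{1}{3} - \frac{\left(\frac{21}{5} + V\right)^{2}}{6}$)
$B^{2}{\left(U{\left(\left(6 + 3\right) 5,2 \right)} \right)} = \left(\frac{1}{3} - \frac{\left(21 + 5 \left(-2\right)\right)^{2}}{150}\right)^{2} = \left(\frac{1}{3} - \frac{\left(21 - 10\right)^{2}}{150}\right)^{2} = \left(\frac{1}{3} - \frac{11^{2}}{150}\right)^{2} = \left(\frac{1}{3} - \frac{121}{150}\right)^{2} = \left(- \frac{71}{150}\right)^{2} = \frac{5041}{22500}$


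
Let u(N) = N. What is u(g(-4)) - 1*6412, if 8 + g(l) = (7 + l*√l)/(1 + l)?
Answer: -19267/3 + 8*I/3 ≈ -6422.3 + 2.6667*I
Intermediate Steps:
g(l) = -8 + (7 + l^(3/2))/(1 + l) (g(l) = -8 + (7 + l*√l)/(1 + l) = -8 + (7 + l^(3/2))/(1 + l))
u(g(-4)) - 1*6412 = (-1 + (-4)^(3/2) - 8*(-4))/(1 - 4) - 1*6412 = (-1 - 8*I + 32)/(-3) - 6412 = -(31 - 8*I)/3 - 6412 = (-31/3 + 8*I/3) - 6412 = -19267/3 + 8*I/3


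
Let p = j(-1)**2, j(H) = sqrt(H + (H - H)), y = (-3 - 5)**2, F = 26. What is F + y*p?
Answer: -38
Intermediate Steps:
y = 64 (y = (-8)**2 = 64)
j(H) = sqrt(H) (j(H) = sqrt(H + 0) = sqrt(H))
p = -1 (p = (sqrt(-1))**2 = I**2 = -1)
F + y*p = 26 + 64*(-1) = 26 - 64 = -38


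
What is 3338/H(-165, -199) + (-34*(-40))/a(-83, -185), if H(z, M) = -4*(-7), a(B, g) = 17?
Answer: 2789/14 ≈ 199.21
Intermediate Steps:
H(z, M) = 28
3338/H(-165, -199) + (-34*(-40))/a(-83, -185) = 3338/28 - 34*(-40)/17 = 3338*(1/28) + 1360*(1/17) = 1669/14 + 80 = 2789/14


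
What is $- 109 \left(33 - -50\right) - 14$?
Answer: $-9061$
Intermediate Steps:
$- 109 \left(33 - -50\right) - 14 = - 109 \left(33 + 50\right) - 14 = \left(-109\right) 83 - 14 = -9047 - 14 = -9061$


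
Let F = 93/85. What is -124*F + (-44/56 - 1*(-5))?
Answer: -156433/1190 ≈ -131.46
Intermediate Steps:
F = 93/85 (F = 93*(1/85) = 93/85 ≈ 1.0941)
-124*F + (-44/56 - 1*(-5)) = -124*93/85 + (-44/56 - 1*(-5)) = -11532/85 + (-44*1/56 + 5) = -11532/85 + (-11/14 + 5) = -11532/85 + 59/14 = -156433/1190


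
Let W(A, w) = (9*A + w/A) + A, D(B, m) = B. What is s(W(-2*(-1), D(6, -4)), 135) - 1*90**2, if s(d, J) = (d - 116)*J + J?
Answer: -20520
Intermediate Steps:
W(A, w) = 10*A + w/A (W(A, w) = (9*A + w/A) + A = 10*A + w/A)
s(d, J) = J + J*(-116 + d) (s(d, J) = (-116 + d)*J + J = J*(-116 + d) + J = J + J*(-116 + d))
s(W(-2*(-1), D(6, -4)), 135) - 1*90**2 = 135*(-115 + (10*(-2*(-1)) + 6/((-2*(-1))))) - 1*90**2 = 135*(-115 + (10*2 + 6/2)) - 1*8100 = 135*(-115 + (20 + 6*(1/2))) - 8100 = 135*(-115 + (20 + 3)) - 8100 = 135*(-115 + 23) - 8100 = 135*(-92) - 8100 = -12420 - 8100 = -20520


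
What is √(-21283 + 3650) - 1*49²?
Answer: -2401 + I*√17633 ≈ -2401.0 + 132.79*I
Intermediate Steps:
√(-21283 + 3650) - 1*49² = √(-17633) - 1*2401 = I*√17633 - 2401 = -2401 + I*√17633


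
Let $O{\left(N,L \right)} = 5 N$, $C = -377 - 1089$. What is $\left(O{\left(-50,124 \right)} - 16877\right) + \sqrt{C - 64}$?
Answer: $-17127 + 3 i \sqrt{170} \approx -17127.0 + 39.115 i$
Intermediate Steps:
$C = -1466$ ($C = -377 - 1089 = -1466$)
$\left(O{\left(-50,124 \right)} - 16877\right) + \sqrt{C - 64} = \left(5 \left(-50\right) - 16877\right) + \sqrt{-1466 - 64} = \left(-250 - 16877\right) + \sqrt{-1530} = -17127 + 3 i \sqrt{170}$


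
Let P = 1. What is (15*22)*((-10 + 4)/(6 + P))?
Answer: -1980/7 ≈ -282.86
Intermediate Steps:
(15*22)*((-10 + 4)/(6 + P)) = (15*22)*((-10 + 4)/(6 + 1)) = 330*(-6/7) = -1980/7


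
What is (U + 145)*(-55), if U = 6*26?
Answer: -16555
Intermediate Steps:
U = 156
(U + 145)*(-55) = (156 + 145)*(-55) = 301*(-55) = -16555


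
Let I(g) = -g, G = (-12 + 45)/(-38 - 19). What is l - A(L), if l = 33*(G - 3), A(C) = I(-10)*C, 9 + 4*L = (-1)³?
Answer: -1769/19 ≈ -93.105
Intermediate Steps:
G = -11/19 (G = 33/(-57) = 33*(-1/57) = -11/19 ≈ -0.57895)
L = -5/2 (L = -9/4 + (¼)*(-1)³ = -9/4 + (¼)*(-1) = -9/4 - ¼ = -5/2 ≈ -2.5000)
A(C) = 10*C (A(C) = (-1*(-10))*C = 10*C)
l = -2244/19 (l = 33*(-11/19 - 3) = 33*(-68/19) = -2244/19 ≈ -118.11)
l - A(L) = -2244/19 - 10*(-5)/2 = -2244/19 - 1*(-25) = -2244/19 + 25 = -1769/19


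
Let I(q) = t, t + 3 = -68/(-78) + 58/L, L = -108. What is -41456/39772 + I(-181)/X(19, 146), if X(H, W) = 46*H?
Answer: -6377414825/6100507764 ≈ -1.0454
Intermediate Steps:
t = -1871/702 (t = -3 + (-68/(-78) + 58/(-108)) = -3 + (-68*(-1/78) + 58*(-1/108)) = -3 + (34/39 - 29/54) = -3 + 235/702 = -1871/702 ≈ -2.6652)
I(q) = -1871/702
-41456/39772 + I(-181)/X(19, 146) = -41456/39772 - 1871/(702*(46*19)) = -41456*1/39772 - 1871/702/874 = -10364/9943 - 1871/702*1/874 = -10364/9943 - 1871/613548 = -6377414825/6100507764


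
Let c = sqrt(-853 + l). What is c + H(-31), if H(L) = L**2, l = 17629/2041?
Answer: 961 + 4*I*sqrt(219834069)/2041 ≈ 961.0 + 29.058*I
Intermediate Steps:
l = 17629/2041 (l = 17629*(1/2041) = 17629/2041 ≈ 8.6374)
c = 4*I*sqrt(219834069)/2041 (c = sqrt(-853 + 17629/2041) = sqrt(-1723344/2041) = 4*I*sqrt(219834069)/2041 ≈ 29.058*I)
c + H(-31) = 4*I*sqrt(219834069)/2041 + (-31)**2 = 4*I*sqrt(219834069)/2041 + 961 = 961 + 4*I*sqrt(219834069)/2041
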